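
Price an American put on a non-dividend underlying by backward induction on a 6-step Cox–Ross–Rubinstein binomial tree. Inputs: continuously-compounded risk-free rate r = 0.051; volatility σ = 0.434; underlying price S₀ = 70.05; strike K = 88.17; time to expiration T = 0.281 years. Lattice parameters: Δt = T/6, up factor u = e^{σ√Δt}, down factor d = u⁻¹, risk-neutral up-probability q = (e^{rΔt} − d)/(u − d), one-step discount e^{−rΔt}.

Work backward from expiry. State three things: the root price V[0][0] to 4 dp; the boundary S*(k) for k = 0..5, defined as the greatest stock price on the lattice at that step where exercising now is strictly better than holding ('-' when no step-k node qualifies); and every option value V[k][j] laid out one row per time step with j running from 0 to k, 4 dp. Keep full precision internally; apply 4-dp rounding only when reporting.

Δt=0.04683  u=1.09847  d=0.91035  q=0.48925  discount=0.99761
step 6 (expiry): payoffs max(K−S,0) = 48.2979 40.0585 30.1165 18.1200 3.6445 0.0000 0.0000
step 5: (k=5,j=0): S=43.7985, (K−S)⁺=44.3715, hold=44.1612 ⇒ V=44.3715 exercise | (k=5,j=1): S=52.8492, (K−S)⁺=35.3208, hold=35.1104 ⇒ V=35.3208 exercise | (k=5,j=2): S=63.7703, (K−S)⁺=24.3997, hold=24.1894 ⇒ V=24.3997 exercise | (k=5,j=3): S=76.9481, (K−S)⁺=11.2219, hold=11.0116 ⇒ V=11.2219 exercise | (k=5,j=4): S=92.8491, (K−S)⁺=0.0000, hold=1.8570 ⇒ V=1.8570 continue | (k=5,j=5): S=112.0359, (K−S)⁺=0.0000, hold=0.0000 ⇒ V=0.0000 continue  boundary S*=76.9481
step 4: (k=4,j=0): S=48.1115, (K−S)⁺=40.0585, hold=39.8482 ⇒ V=40.0585 exercise | (k=4,j=1): S=58.0535, (K−S)⁺=30.1165, hold=29.9061 ⇒ V=30.1165 exercise | (k=4,j=2): S=70.0500, (K−S)⁺=18.1200, hold=17.9097 ⇒ V=18.1200 exercise | (k=4,j=3): S=84.5255, (K−S)⁺=3.6445, hold=6.6243 ⇒ V=6.6243 continue | (k=4,j=4): S=101.9923, (K−S)⁺=0.0000, hold=0.9462 ⇒ V=0.9462 continue  boundary S*=70.0500
step 3: (k=3,j=0): S=52.8492, (K−S)⁺=35.3208, hold=35.1104 ⇒ V=35.3208 exercise | (k=3,j=1): S=63.7703, (K−S)⁺=24.3997, hold=24.1894 ⇒ V=24.3997 exercise | (k=3,j=2): S=76.9481, (K−S)⁺=11.2219, hold=12.4659 ⇒ V=12.4659 continue | (k=3,j=3): S=92.8491, (K−S)⁺=0.0000, hold=3.8371 ⇒ V=3.8371 continue  boundary S*=63.7703
step 2: (k=2,j=0): S=58.0535, (K−S)⁺=30.1165, hold=29.9061 ⇒ V=30.1165 exercise | (k=2,j=1): S=70.0500, (K−S)⁺=18.1200, hold=18.5168 ⇒ V=18.5168 continue | (k=2,j=2): S=84.5255, (K−S)⁺=3.6445, hold=8.2246 ⇒ V=8.2246 continue  boundary S*=58.0535
step 1: (k=1,j=0): S=63.7703, (K−S)⁺=24.3997, hold=24.3831 ⇒ V=24.3997 exercise | (k=1,j=1): S=76.9481, (K−S)⁺=11.2219, hold=13.4492 ⇒ V=13.4492 continue  boundary S*=63.7703
step 0: (k=0,j=0): S=70.0500, (K−S)⁺=18.1200, hold=18.9968 ⇒ V=18.9968 continue  boundary S*=-

price = 18.9968
boundary = - 63.7703 58.0535 63.7703 70.0500 76.9481
tree:
18.9968
24.3997 13.4492
30.1165 18.5168 8.2246
35.3208 24.3997 12.4659 3.8371
40.0585 30.1165 18.1200 6.6243 0.9462
44.3715 35.3208 24.3997 11.2219 1.8570 0.0000
48.2979 40.0585 30.1165 18.1200 3.6445 0.0000 0.0000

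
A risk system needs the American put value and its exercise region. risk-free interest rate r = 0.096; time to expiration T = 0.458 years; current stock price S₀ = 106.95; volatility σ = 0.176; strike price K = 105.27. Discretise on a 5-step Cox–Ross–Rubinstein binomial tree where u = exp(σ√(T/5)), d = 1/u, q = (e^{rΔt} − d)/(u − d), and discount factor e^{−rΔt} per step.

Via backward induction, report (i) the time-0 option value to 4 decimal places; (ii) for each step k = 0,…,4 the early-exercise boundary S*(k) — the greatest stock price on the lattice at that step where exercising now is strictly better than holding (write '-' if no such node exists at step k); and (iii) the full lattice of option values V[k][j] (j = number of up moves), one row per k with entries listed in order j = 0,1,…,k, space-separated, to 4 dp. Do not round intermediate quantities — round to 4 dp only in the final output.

price = 2.9412
boundary = - - 96.1421 91.1548 96.1421
tree:
2.9412
5.2818 1.2179
9.1279 2.4569 0.3004
14.1152 4.8264 0.7042 0.0000
18.8437 9.1279 1.6503 0.0000 0.0000
23.3269 14.1152 3.8679 0.0000 0.0000 0.0000

params: Δt=0.09160 u=1.05471 d=0.94813 q=0.56955 e^(-rΔt)=0.99124
t_5 payoffs: 23.3269 14.1152 3.8679 0.0000 0.0000 0.0000
t_4: node(4,0) S=86.4263 payoff=18.8437 vs cont=17.9220 → 18.8437 [stop]  node(4,1) S=96.1421 payoff=9.1279 vs cont=8.2063 → 9.1279 [stop]  node(4,2) S=106.9500 payoff=0.0000 vs cont=1.6503 → 1.6503 [wait]  node(4,3) S=118.9729 payoff=0.0000 vs cont=0.0000 → 0.0000 [wait]  node(4,4) S=132.3474 payoff=0.0000 vs cont=0.0000 → 0.0000 [wait]  ⇒ S*(4)=96.1421
t_3: node(3,0) S=91.1548 payoff=14.1152 vs cont=13.1935 → 14.1152 [stop]  node(3,1) S=101.4021 payoff=3.8679 vs cont=4.8264 → 4.8264 [wait]  node(3,2) S=112.8014 payoff=0.0000 vs cont=0.7042 → 0.7042 [wait]  node(3,3) S=125.4821 payoff=0.0000 vs cont=0.0000 → 0.0000 [wait]  ⇒ S*(3)=91.1548
t_2: node(2,0) S=96.1421 payoff=9.1279 vs cont=8.7475 → 9.1279 [stop]  node(2,1) S=106.9500 payoff=0.0000 vs cont=2.4569 → 2.4569 [wait]  node(2,2) S=118.9729 payoff=0.0000 vs cont=0.3004 → 0.3004 [wait]  ⇒ S*(2)=96.1421
t_1: node(1,0) S=101.4021 payoff=3.8679 vs cont=5.2818 → 5.2818 [wait]  node(1,1) S=112.8014 payoff=0.0000 vs cont=1.2179 → 1.2179 [wait]  ⇒ S*(1)=-
t_0: node(0,0) S=106.9500 payoff=0.0000 vs cont=2.9412 → 2.9412 [wait]  ⇒ S*(0)=-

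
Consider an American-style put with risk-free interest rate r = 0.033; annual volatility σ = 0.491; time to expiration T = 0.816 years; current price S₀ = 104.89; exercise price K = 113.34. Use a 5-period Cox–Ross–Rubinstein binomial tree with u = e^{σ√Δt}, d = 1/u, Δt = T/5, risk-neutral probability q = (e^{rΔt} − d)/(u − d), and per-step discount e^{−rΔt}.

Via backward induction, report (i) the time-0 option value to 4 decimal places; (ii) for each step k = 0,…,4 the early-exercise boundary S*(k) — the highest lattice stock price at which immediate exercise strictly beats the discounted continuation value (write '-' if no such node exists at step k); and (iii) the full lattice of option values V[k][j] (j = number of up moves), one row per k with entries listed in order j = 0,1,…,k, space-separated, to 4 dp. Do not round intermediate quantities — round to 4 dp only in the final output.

price = 22.6688
boundary = - - - 57.8498 70.5417
tree:
22.6688
31.9536 12.2113
43.2112 19.3261 4.1376
55.4902 29.5350 7.7626 0.0000
65.8986 42.7983 14.5632 0.0000 0.0000
74.4343 55.4902 27.3219 0.0000 0.0000 0.0000

params: Δt=0.16320 u=1.21939 d=0.82008 q=0.46410 e^(-rΔt)=0.99463
t_5 payoffs: 74.4343 55.4902 27.3219 0.0000 0.0000 0.0000
t_4: node(4,0) S=47.4414 payoff=65.8986 vs cont=65.2898 → 65.8986 [stop]  node(4,1) S=70.5417 payoff=42.7983 vs cont=42.1896 → 42.7983 [stop]  node(4,2) S=104.8900 payoff=8.4500 vs cont=14.5632 → 14.5632 [wait]  node(4,3) S=155.9633 payoff=0.0000 vs cont=0.0000 → 0.0000 [wait]  node(4,4) S=231.9053 payoff=0.0000 vs cont=0.0000 → 0.0000 [wait]  ⇒ S*(4)=70.5417
t_3: node(3,0) S=57.8498 payoff=55.4902 vs cont=54.8815 → 55.4902 [stop]  node(3,1) S=86.0181 payoff=27.3219 vs cont=29.5350 → 29.5350 [wait]  node(3,2) S=127.9023 payoff=0.0000 vs cont=7.7626 → 7.7626 [wait]  node(3,3) S=190.1808 payoff=0.0000 vs cont=0.0000 → 0.0000 [wait]  ⇒ S*(3)=57.8498
t_2: node(2,0) S=70.5417 payoff=42.7983 vs cont=43.2112 → 43.2112 [wait]  node(2,1) S=104.8900 payoff=8.4500 vs cont=19.3261 → 19.3261 [wait]  node(2,2) S=155.9633 payoff=0.0000 vs cont=4.1376 → 4.1376 [wait]  ⇒ S*(2)=-
t_1: node(1,0) S=86.0181 payoff=27.3219 vs cont=31.9536 → 31.9536 [wait]  node(1,1) S=127.9023 payoff=0.0000 vs cont=12.2113 → 12.2113 [wait]  ⇒ S*(1)=-
t_0: node(0,0) S=104.8900 payoff=8.4500 vs cont=22.6688 → 22.6688 [wait]  ⇒ S*(0)=-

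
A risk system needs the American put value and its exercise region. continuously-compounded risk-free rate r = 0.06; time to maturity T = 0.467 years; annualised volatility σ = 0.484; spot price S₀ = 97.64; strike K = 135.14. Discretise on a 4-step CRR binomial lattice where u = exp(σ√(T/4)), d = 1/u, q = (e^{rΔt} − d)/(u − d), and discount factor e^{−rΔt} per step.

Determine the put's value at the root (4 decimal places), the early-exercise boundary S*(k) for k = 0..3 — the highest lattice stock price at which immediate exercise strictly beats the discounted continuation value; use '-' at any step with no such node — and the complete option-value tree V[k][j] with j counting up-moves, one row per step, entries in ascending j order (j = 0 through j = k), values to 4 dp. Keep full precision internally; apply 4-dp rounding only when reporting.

Δt=0.11675  u=1.17984  d=0.84757  q=0.47991  discount=0.99302
step 4 (expiry): payoffs max(K−S,0) = 84.7506 64.9971 37.5000 0.0000 0.0000
step 3: (k=3,j=0): S=59.4513, (K−S)⁺=75.6887, hold=74.7453 ⇒ V=75.6887 exercise | (k=3,j=1): S=82.7572, (K−S)⁺=52.3828, hold=51.4395 ⇒ V=52.3828 exercise | (k=3,j=2): S=115.1993, (K−S)⁺=19.9407, hold=19.3674 ⇒ V=19.9407 exercise | (k=3,j=3): S=160.3593, (K−S)⁺=0.0000, hold=0.0000 ⇒ V=0.0000 continue  boundary S*=115.1993
step 2: (k=2,j=0): S=70.1429, (K−S)⁺=64.9971, hold=64.0538 ⇒ V=64.9971 exercise | (k=2,j=1): S=97.6400, (K−S)⁺=37.5000, hold=36.5567 ⇒ V=37.5000 exercise | (k=2,j=2): S=135.9164, (K−S)⁺=0.0000, hold=10.2986 ⇒ V=10.2986 continue  boundary S*=97.6400
step 1: (k=1,j=0): S=82.7572, (K−S)⁺=52.3828, hold=51.4395 ⇒ V=52.3828 exercise | (k=1,j=1): S=115.1993, (K−S)⁺=19.9407, hold=24.2752 ⇒ V=24.2752 continue  boundary S*=82.7572
step 0: (k=0,j=0): S=97.6400, (K−S)⁺=37.5000, hold=38.6223 ⇒ V=38.6223 continue  boundary S*=-

price = 38.6223
boundary = - 82.7572 97.6400 115.1993
tree:
38.6223
52.3828 24.2752
64.9971 37.5000 10.2986
75.6887 52.3828 19.9407 0.0000
84.7506 64.9971 37.5000 0.0000 0.0000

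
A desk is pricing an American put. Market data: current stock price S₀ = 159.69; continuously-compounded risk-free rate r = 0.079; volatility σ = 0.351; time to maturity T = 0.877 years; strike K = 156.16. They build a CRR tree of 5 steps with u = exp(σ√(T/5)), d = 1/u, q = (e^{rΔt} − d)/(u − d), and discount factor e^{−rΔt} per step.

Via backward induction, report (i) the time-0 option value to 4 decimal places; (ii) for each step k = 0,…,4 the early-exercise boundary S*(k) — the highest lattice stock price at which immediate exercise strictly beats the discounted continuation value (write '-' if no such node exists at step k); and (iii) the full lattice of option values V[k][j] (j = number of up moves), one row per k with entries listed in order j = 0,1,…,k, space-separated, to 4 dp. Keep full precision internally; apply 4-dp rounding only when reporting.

Δt=0.17540, u=1.15836, d=0.86329, q=0.51060, disc=e^(-rΔt)=0.98624
k=5 terminal: V=max(K-S,0) → 79.5884 53.4171 18.3008 0.0000 0.0000 0.0000
k=4: j=0 S=88.6972 intr=67.4628 cont=65.3139 V=67.4628[EX]; j=1 S=119.0128 intr=37.1472 cont=34.9982 V=37.1472[EX]; j=2 S=159.6900 intr=0.0000 cont=8.8331 V=8.8331[hold]; j=3 S=214.2701 intr=0.0000 cont=0.0000 V=0.0000[hold]; j=4 S=287.5051 intr=0.0000 cont=0.0000 V=0.0000[hold]  S*(4)=119.0128
k=3: j=0 S=102.7429 intr=53.4171 cont=51.2682 V=53.4171[EX]; j=1 S=137.8592 intr=18.3008 cont=22.3776 V=22.3776[hold]; j=2 S=184.9778 intr=0.0000 cont=4.2634 V=4.2634[hold]; j=3 S=248.2010 intr=0.0000 cont=0.0000 V=0.0000[hold]  S*(3)=102.7429
k=2: j=0 S=119.0128 intr=37.1472 cont=37.0513 V=37.1472[EX]; j=1 S=159.6900 intr=0.0000 cont=12.9478 V=12.9478[hold]; j=2 S=214.2701 intr=0.0000 cont=2.0578 V=2.0578[hold]  S*(2)=119.0128
k=1: j=0 S=137.8592 intr=18.3008 cont=24.4497 V=24.4497[hold]; j=1 S=184.9778 intr=0.0000 cont=7.2856 V=7.2856[hold]  S*(1)=-
k=0: j=0 S=159.6900 intr=0.0000 cont=15.4698 V=15.4698[hold]  S*(0)=-

price = 15.4698
boundary = - - 119.0128 102.7429 119.0128
tree:
15.4698
24.4497 7.2856
37.1472 12.9478 2.0578
53.4171 22.3776 4.2634 0.0000
67.4628 37.1472 8.8331 0.0000 0.0000
79.5884 53.4171 18.3008 0.0000 0.0000 0.0000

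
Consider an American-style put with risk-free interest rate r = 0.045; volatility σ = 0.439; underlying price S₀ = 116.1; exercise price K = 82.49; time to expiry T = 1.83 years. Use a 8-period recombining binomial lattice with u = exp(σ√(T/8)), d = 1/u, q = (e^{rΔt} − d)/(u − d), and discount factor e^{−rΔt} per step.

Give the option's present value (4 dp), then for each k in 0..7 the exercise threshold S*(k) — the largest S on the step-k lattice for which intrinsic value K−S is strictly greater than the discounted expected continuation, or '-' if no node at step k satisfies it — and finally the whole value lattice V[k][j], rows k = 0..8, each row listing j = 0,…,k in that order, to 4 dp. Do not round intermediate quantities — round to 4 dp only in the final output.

price = 8.0666
boundary = - - - - - 40.6351 50.1288 61.8406
tree:
8.0666
11.9268 3.9279
17.1982 6.2951 1.3676
24.0627 9.9012 2.4018 0.2413
32.4540 15.2092 4.1842 0.4620 0.0000
41.8549 22.6556 7.2180 0.8843 0.0000 0.0000
49.5507 32.3612 12.3020 1.6926 0.0000 0.0000 0.0000
55.7889 41.8549 20.6494 3.2398 0.0000 0.0000 0.0000 0.0000
60.8458 49.5507 32.3612 6.2014 0.0000 0.0000 0.0000 0.0000 0.0000

Δt=0.22875  u=1.23363  d=0.81061  q=0.47216  discount=0.98976
step 8 (expiry): payoffs max(K−S,0) = 60.8458 49.5507 32.3612 6.2014 0.0000 0.0000 0.0000 0.0000 0.0000
step 7: (k=7,j=0): S=26.7011, (K−S)⁺=55.7889, hold=54.9442 ⇒ V=55.7889 exercise | (k=7,j=1): S=40.6351, (K−S)⁺=41.8549, hold=41.0102 ⇒ V=41.8549 exercise | (k=7,j=2): S=61.8406, (K−S)⁺=20.6494, hold=19.8047 ⇒ V=20.6494 exercise | (k=7,j=3): S=94.1122, (K−S)⁺=0.0000, hold=3.2398 ⇒ V=3.2398 continue | (k=7,j=4): S=143.2249, (K−S)⁺=0.0000, hold=0.0000 ⇒ V=0.0000 continue | (k=7,j=5): S=217.9671, (K−S)⁺=0.0000, hold=0.0000 ⇒ V=0.0000 continue | (k=7,j=6): S=331.7138, (K−S)⁺=0.0000, hold=0.0000 ⇒ V=0.0000 continue | (k=7,j=7): S=504.8194, (K−S)⁺=0.0000, hold=0.0000 ⇒ V=0.0000 continue  boundary S*=61.8406
step 6: (k=6,j=0): S=32.9393, (K−S)⁺=49.5507, hold=48.7059 ⇒ V=49.5507 exercise | (k=6,j=1): S=50.1288, (K−S)⁺=32.3612, hold=31.5164 ⇒ V=32.3612 exercise | (k=6,j=2): S=76.2886, (K−S)⁺=6.2014, hold=12.3020 ⇒ V=12.3020 continue | (k=6,j=3): S=116.1000, (K−S)⁺=0.0000, hold=1.6926 ⇒ V=1.6926 continue | (k=6,j=4): S=176.6871, (K−S)⁺=0.0000, hold=0.0000 ⇒ V=0.0000 continue | (k=6,j=5): S=268.8916, (K−S)⁺=0.0000, hold=0.0000 ⇒ V=0.0000 continue | (k=6,j=6): S=409.2133, (K−S)⁺=0.0000, hold=0.0000 ⇒ V=0.0000 continue  boundary S*=50.1288
step 5: (k=5,j=0): S=40.6351, (K−S)⁺=41.8549, hold=41.0102 ⇒ V=41.8549 exercise | (k=5,j=1): S=61.8406, (K−S)⁺=20.6494, hold=22.6556 ⇒ V=22.6556 continue | (k=5,j=2): S=94.1122, (K−S)⁺=0.0000, hold=7.2180 ⇒ V=7.2180 continue | (k=5,j=3): S=143.2249, (K−S)⁺=0.0000, hold=0.8843 ⇒ V=0.8843 continue | (k=5,j=4): S=217.9671, (K−S)⁺=0.0000, hold=0.0000 ⇒ V=0.0000 continue | (k=5,j=5): S=331.7138, (K−S)⁺=0.0000, hold=0.0000 ⇒ V=0.0000 continue  boundary S*=40.6351
step 4: (k=4,j=0): S=50.1288, (K−S)⁺=32.3612, hold=32.4540 ⇒ V=32.4540 continue | (k=4,j=1): S=76.2886, (K−S)⁺=6.2014, hold=15.2092 ⇒ V=15.2092 continue | (k=4,j=2): S=116.1000, (K−S)⁺=0.0000, hold=4.1842 ⇒ V=4.1842 continue | (k=4,j=3): S=176.6871, (K−S)⁺=0.0000, hold=0.4620 ⇒ V=0.4620 continue | (k=4,j=4): S=268.8916, (K−S)⁺=0.0000, hold=0.0000 ⇒ V=0.0000 continue  boundary S*=-
step 3: (k=3,j=0): S=61.8406, (K−S)⁺=20.6494, hold=24.0627 ⇒ V=24.0627 continue | (k=3,j=1): S=94.1122, (K−S)⁺=0.0000, hold=9.9012 ⇒ V=9.9012 continue | (k=3,j=2): S=143.2249, (K−S)⁺=0.0000, hold=2.4018 ⇒ V=2.4018 continue | (k=3,j=3): S=217.9671, (K−S)⁺=0.0000, hold=0.2413 ⇒ V=0.2413 continue  boundary S*=-
step 2: (k=2,j=0): S=76.2886, (K−S)⁺=6.2014, hold=17.1982 ⇒ V=17.1982 continue | (k=2,j=1): S=116.1000, (K−S)⁺=0.0000, hold=6.2951 ⇒ V=6.2951 continue | (k=2,j=2): S=176.6871, (K−S)⁺=0.0000, hold=1.3676 ⇒ V=1.3676 continue  boundary S*=-
step 1: (k=1,j=0): S=94.1122, (K−S)⁺=0.0000, hold=11.9268 ⇒ V=11.9268 continue | (k=1,j=1): S=143.2249, (K−S)⁺=0.0000, hold=3.9279 ⇒ V=3.9279 continue  boundary S*=-
step 0: (k=0,j=0): S=116.1000, (K−S)⁺=0.0000, hold=8.0666 ⇒ V=8.0666 continue  boundary S*=-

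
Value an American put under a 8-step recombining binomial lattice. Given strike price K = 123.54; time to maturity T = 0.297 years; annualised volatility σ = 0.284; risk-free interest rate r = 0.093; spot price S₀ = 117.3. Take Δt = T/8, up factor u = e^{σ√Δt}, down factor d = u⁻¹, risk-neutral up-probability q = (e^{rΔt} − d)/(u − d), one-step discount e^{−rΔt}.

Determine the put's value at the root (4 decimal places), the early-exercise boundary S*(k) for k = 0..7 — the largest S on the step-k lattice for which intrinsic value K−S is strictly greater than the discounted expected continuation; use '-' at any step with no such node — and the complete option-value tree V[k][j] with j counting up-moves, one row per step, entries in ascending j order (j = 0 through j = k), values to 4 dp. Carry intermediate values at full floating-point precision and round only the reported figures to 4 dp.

price = 9.5996
boundary = - - 105.1401 99.5413 105.1401 99.5413 105.1401 111.0537
tree:
9.5996
13.5126 6.0213
18.3999 9.0534 3.2391
23.9987 13.1613 5.2901 1.3515
29.2993 18.3999 8.3728 2.4560 0.3324
34.3177 23.9987 12.7346 4.3687 0.6919 0.0000
39.0688 29.2993 18.3999 7.5460 1.4403 0.0000 0.0000
43.5669 34.3177 23.9987 12.4863 2.9979 0.0000 0.0000 0.0000
47.8255 39.0688 29.2993 18.3999 6.2400 0.0000 0.0000 0.0000 0.0000

params: Δt=0.03712 u=1.05625 d=0.94675 q=0.51791 e^(-rΔt)=0.99655
t_8 payoffs: 47.8255 39.0688 29.2993 18.3999 6.2400 0.0000 0.0000 0.0000 0.0000
t_7: node(7,0) S=79.9731 payoff=43.5669 vs cont=43.1411 → 43.5669 [stop]  node(7,1) S=89.2223 payoff=34.3177 vs cont=33.8919 → 34.3177 [stop]  node(7,2) S=99.5413 payoff=23.9987 vs cont=23.5729 → 23.9987 [stop]  node(7,3) S=111.0537 payoff=12.4863 vs cont=12.0605 → 12.4863 [stop]  node(7,4) S=123.8976 payoff=0.0000 vs cont=2.9979 → 2.9979 [wait]  node(7,5) S=138.2269 payoff=0.0000 vs cont=0.0000 → 0.0000 [wait]  node(7,6) S=154.2135 payoff=0.0000 vs cont=0.0000 → 0.0000 [wait]  node(7,7) S=172.0490 payoff=0.0000 vs cont=0.0000 → 0.0000 [wait]  ⇒ S*(7)=111.0537
t_6: node(6,0) S=84.4712 payoff=39.0688 vs cont=38.6430 → 39.0688 [stop]  node(6,1) S=94.2407 payoff=29.2993 vs cont=28.8735 → 29.2993 [stop]  node(6,2) S=105.1401 payoff=18.3999 vs cont=17.9741 → 18.3999 [stop]  node(6,3) S=117.3000 payoff=6.2400 vs cont=7.5460 → 7.5460 [wait]  node(6,4) S=130.8663 payoff=0.0000 vs cont=1.4403 → 1.4403 [wait]  node(6,5) S=146.0016 payoff=0.0000 vs cont=0.0000 → 0.0000 [wait]  node(6,6) S=162.8874 payoff=0.0000 vs cont=0.0000 → 0.0000 [wait]  ⇒ S*(6)=105.1401
t_5: node(5,0) S=89.2223 payoff=34.3177 vs cont=33.8919 → 34.3177 [stop]  node(5,1) S=99.5413 payoff=23.9987 vs cont=23.5729 → 23.9987 [stop]  node(5,2) S=111.0537 payoff=12.4863 vs cont=12.7346 → 12.7346 [wait]  node(5,3) S=123.8976 payoff=0.0000 vs cont=4.3687 → 4.3687 [wait]  node(5,4) S=138.2269 payoff=0.0000 vs cont=0.6919 → 0.6919 [wait]  node(5,5) S=154.2135 payoff=0.0000 vs cont=0.0000 → 0.0000 [wait]  ⇒ S*(5)=99.5413
t_4: node(4,0) S=94.2407 payoff=29.2993 vs cont=28.8735 → 29.2993 [stop]  node(4,1) S=105.1401 payoff=18.3999 vs cont=18.1023 → 18.3999 [stop]  node(4,2) S=117.3000 payoff=6.2400 vs cont=8.3728 → 8.3728 [wait]  node(4,3) S=130.8663 payoff=0.0000 vs cont=2.4560 → 2.4560 [wait]  node(4,4) S=146.0016 payoff=0.0000 vs cont=0.3324 → 0.3324 [wait]  ⇒ S*(4)=105.1401
t_3: node(3,0) S=99.5413 payoff=23.9987 vs cont=23.5729 → 23.9987 [stop]  node(3,1) S=111.0537 payoff=12.4863 vs cont=13.1613 → 13.1613 [wait]  node(3,2) S=123.8976 payoff=0.0000 vs cont=5.2901 → 5.2901 [wait]  node(3,3) S=138.2269 payoff=0.0000 vs cont=1.3515 → 1.3515 [wait]  ⇒ S*(3)=99.5413
t_2: node(2,0) S=105.1401 payoff=18.3999 vs cont=18.3225 → 18.3999 [stop]  node(2,1) S=117.3000 payoff=6.2400 vs cont=9.0534 → 9.0534 [wait]  node(2,2) S=130.8663 payoff=0.0000 vs cont=3.2391 → 3.2391 [wait]  ⇒ S*(2)=105.1401
t_1: node(1,0) S=111.0537 payoff=12.4863 vs cont=13.5126 → 13.5126 [wait]  node(1,1) S=123.8976 payoff=0.0000 vs cont=6.0213 → 6.0213 [wait]  ⇒ S*(1)=-
t_0: node(0,0) S=117.3000 payoff=6.2400 vs cont=9.5996 → 9.5996 [wait]  ⇒ S*(0)=-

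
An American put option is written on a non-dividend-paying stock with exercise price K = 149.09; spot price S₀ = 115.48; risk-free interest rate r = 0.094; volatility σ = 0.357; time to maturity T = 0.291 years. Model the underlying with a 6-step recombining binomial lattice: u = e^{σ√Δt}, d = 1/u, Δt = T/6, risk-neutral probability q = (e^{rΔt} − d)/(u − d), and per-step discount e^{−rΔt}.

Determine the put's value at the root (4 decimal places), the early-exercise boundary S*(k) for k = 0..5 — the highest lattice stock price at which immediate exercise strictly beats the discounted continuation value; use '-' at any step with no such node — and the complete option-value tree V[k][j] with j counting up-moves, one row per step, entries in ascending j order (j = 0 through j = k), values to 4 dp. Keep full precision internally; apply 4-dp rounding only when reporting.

price = 33.6100
boundary = 115.4800 106.7486 115.4800 124.9256 115.4800 124.9256
tree:
33.6100
42.3414 24.7480
50.4127 33.6100 16.4346
57.8737 42.3414 24.1644 9.1371
64.7705 50.4127 33.6100 15.2552 3.3264
71.1459 57.8737 42.3414 24.1644 6.8111 0.0000
77.0392 64.7705 50.4127 33.6100 13.9462 0.0000 0.0000

params: Δt=0.04850 u=1.08179 d=0.92439 q=0.50938 e^(-rΔt)=0.99545
t_6 payoffs: 77.0392 64.7705 50.4127 33.6100 13.9462 0.0000 0.0000
t_5: node(5,0) S=77.9441 payoff=71.1459 vs cont=70.4677 → 71.1459 [stop]  node(5,1) S=91.2163 payoff=57.8737 vs cont=57.1955 → 57.8737 [stop]  node(5,2) S=106.7486 payoff=42.3414 vs cont=41.6633 → 42.3414 [stop]  node(5,3) S=124.9256 payoff=24.1644 vs cont=23.4862 → 24.1644 [stop]  node(5,4) S=146.1978 payoff=2.8922 vs cont=6.8111 → 6.8111 [wait]  node(5,5) S=171.0922 payoff=0.0000 vs cont=0.0000 → 0.0000 [wait]  ⇒ S*(5)=124.9256
t_4: node(4,0) S=84.3195 payoff=64.7705 vs cont=64.0924 → 64.7705 [stop]  node(4,1) S=98.6773 payoff=50.4127 vs cont=49.7345 → 50.4127 [stop]  node(4,2) S=115.4800 payoff=33.6100 vs cont=32.9318 → 33.6100 [stop]  node(4,3) S=135.1438 payoff=13.9462 vs cont=15.2552 → 15.2552 [wait]  node(4,4) S=158.1560 payoff=0.0000 vs cont=3.3264 → 3.3264 [wait]  ⇒ S*(4)=115.4800
t_3: node(3,0) S=91.2163 payoff=57.8737 vs cont=57.1955 → 57.8737 [stop]  node(3,1) S=106.7486 payoff=42.3414 vs cont=41.6633 → 42.3414 [stop]  node(3,2) S=124.9256 payoff=24.1644 vs cont=24.1500 → 24.1644 [stop]  node(3,3) S=146.1978 payoff=2.8922 vs cont=9.1371 → 9.1371 [wait]  ⇒ S*(3)=124.9256
t_2: node(2,0) S=98.6773 payoff=50.4127 vs cont=49.7345 → 50.4127 [stop]  node(2,1) S=115.4800 payoff=33.6100 vs cont=32.9318 → 33.6100 [stop]  node(2,2) S=135.1438 payoff=13.9462 vs cont=16.4346 → 16.4346 [wait]  ⇒ S*(2)=115.4800
t_1: node(1,0) S=106.7486 payoff=42.3414 vs cont=41.6633 → 42.3414 [stop]  node(1,1) S=124.9256 payoff=24.1644 vs cont=24.7480 → 24.7480 [wait]  ⇒ S*(1)=106.7486
t_0: node(0,0) S=115.4800 payoff=33.6100 vs cont=33.2278 → 33.6100 [stop]  ⇒ S*(0)=115.4800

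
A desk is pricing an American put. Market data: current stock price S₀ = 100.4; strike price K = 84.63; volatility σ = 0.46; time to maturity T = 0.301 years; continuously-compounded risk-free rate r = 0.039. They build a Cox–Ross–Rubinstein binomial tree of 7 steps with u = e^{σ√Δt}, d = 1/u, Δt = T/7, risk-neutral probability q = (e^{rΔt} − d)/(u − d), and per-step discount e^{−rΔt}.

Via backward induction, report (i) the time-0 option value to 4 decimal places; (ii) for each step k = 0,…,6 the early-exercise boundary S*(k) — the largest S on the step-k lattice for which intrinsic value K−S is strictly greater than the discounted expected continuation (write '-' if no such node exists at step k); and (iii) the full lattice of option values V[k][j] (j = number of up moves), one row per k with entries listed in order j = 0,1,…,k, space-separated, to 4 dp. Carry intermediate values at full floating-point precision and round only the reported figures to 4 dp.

Δt=0.04300, u=1.10009, d=0.90902, q=0.48496, disc=e^(-rΔt)=0.99832
k=7 terminal: V=max(K-S,0) → 33.1368 22.3136 9.2155 0.0000 0.0000 0.0000 0.0000 0.0000
k=6: j=0 S=56.6469 intr=27.9831 cont=27.8413 V=27.9831[EX]; j=1 S=68.5533 intr=16.0767 cont=15.9349 V=16.0767[EX]; j=2 S=82.9624 intr=1.6676 cont=4.7384 V=4.7384[hold]; j=3 S=100.4000 intr=0.0000 cont=0.0000 V=0.0000[hold]; j=4 S=121.5028 intr=0.0000 cont=0.0000 V=0.0000[hold]; j=5 S=147.0412 intr=0.0000 cont=0.0000 V=0.0000[hold]; j=6 S=177.9474 intr=0.0000 cont=0.0000 V=0.0000[hold]  S*(6)=68.5533
k=5: j=0 S=62.3164 intr=22.3136 cont=22.1718 V=22.3136[EX]; j=1 S=75.4145 intr=9.2155 cont=10.5604 V=10.5604[hold]; j=2 S=91.2657 intr=0.0000 cont=2.4364 V=2.4364[hold]; j=3 S=110.4486 intr=0.0000 cont=0.0000 V=0.0000[hold]; j=4 S=133.6635 intr=0.0000 cont=0.0000 V=0.0000[hold]; j=5 S=161.7578 intr=0.0000 cont=0.0000 V=0.0000[hold]  S*(5)=62.3164
k=4: j=0 S=68.5533 intr=16.0767 cont=16.5860 V=16.5860[hold]; j=1 S=82.9624 intr=1.6676 cont=6.6095 V=6.6095[hold]; j=2 S=100.4000 intr=0.0000 cont=1.2528 V=1.2528[hold]; j=3 S=121.5028 intr=0.0000 cont=0.0000 V=0.0000[hold]; j=4 S=147.0412 intr=0.0000 cont=0.0000 V=0.0000[hold]  S*(4)=-
k=3: j=0 S=75.4145 intr=9.2155 cont=11.7282 V=11.7282[hold]; j=1 S=91.2657 intr=0.0000 cont=4.0050 V=4.0050[hold]; j=2 S=110.4486 intr=0.0000 cont=0.6441 V=0.6441[hold]; j=3 S=133.6635 intr=0.0000 cont=0.0000 V=0.0000[hold]  S*(3)=-
k=2: j=0 S=82.9624 intr=1.6676 cont=7.9694 V=7.9694[hold]; j=1 S=100.4000 intr=0.0000 cont=2.3712 V=2.3712[hold]; j=2 S=121.5028 intr=0.0000 cont=0.3312 V=0.3312[hold]  S*(2)=-
k=1: j=0 S=91.2657 intr=0.0000 cont=5.2457 V=5.2457[hold]; j=1 S=110.4486 intr=0.0000 cont=1.3796 V=1.3796[hold]  S*(1)=-
k=0: j=0 S=100.4000 intr=0.0000 cont=3.3652 V=3.3652[hold]  S*(0)=-

price = 3.3652
boundary = - - - - - 62.3164 68.5533
tree:
3.3652
5.2457 1.3796
7.9694 2.3712 0.3312
11.7282 4.0050 0.6441 0.0000
16.5860 6.6095 1.2528 0.0000 0.0000
22.3136 10.5604 2.4364 0.0000 0.0000 0.0000
27.9831 16.0767 4.7384 0.0000 0.0000 0.0000 0.0000
33.1368 22.3136 9.2155 0.0000 0.0000 0.0000 0.0000 0.0000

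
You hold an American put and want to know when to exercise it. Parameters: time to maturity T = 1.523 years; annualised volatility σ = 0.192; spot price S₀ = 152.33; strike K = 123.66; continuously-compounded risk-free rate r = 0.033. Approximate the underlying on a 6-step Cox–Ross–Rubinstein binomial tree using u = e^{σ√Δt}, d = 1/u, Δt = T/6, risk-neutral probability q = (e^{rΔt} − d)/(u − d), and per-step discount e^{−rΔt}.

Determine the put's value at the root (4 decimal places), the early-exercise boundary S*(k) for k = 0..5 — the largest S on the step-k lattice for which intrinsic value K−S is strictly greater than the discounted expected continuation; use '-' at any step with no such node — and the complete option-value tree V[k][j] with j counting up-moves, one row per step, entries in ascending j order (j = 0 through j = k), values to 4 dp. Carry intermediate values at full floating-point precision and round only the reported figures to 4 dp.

Δt=0.25383, u=1.10157, d=0.90780, q=0.51925, disc=e^(-rΔt)=0.99166
k=6 terminal: V=max(K-S,0) → 38.4047 20.2071 0.0000 0.0000 0.0000 0.0000 0.0000
k=5: j=0 S=93.9144 intr=29.7456 cont=28.7141 V=29.7456[EX]; j=1 S=113.9602 intr=9.6998 cont=9.6336 V=9.6998[EX]; j=2 S=138.2849 intr=0.0000 cont=0.0000 V=0.0000[hold]; j=3 S=167.8016 intr=0.0000 cont=0.0000 V=0.0000[hold]; j=4 S=203.6186 intr=0.0000 cont=0.0000 V=0.0000[hold]; j=5 S=247.0808 intr=0.0000 cont=0.0000 V=0.0000[hold]  S*(5)=113.9602
k=4: j=0 S=103.4529 intr=20.2071 cont=19.1756 V=20.2071[EX]; j=1 S=125.5348 intr=0.0000 cont=4.6243 V=4.6243[hold]; j=2 S=152.3300 intr=0.0000 cont=0.0000 V=0.0000[hold]; j=3 S=184.8446 intr=0.0000 cont=0.0000 V=0.0000[hold]; j=4 S=224.2995 intr=0.0000 cont=0.0000 V=0.0000[hold]  S*(4)=103.4529
k=3: j=0 S=113.9602 intr=9.6998 cont=12.0147 V=12.0147[hold]; j=1 S=138.2849 intr=0.0000 cont=2.2046 V=2.2046[hold]; j=2 S=167.8016 intr=0.0000 cont=0.0000 V=0.0000[hold]; j=3 S=203.6186 intr=0.0000 cont=0.0000 V=0.0000[hold]  S*(3)=-
k=2: j=0 S=125.5348 intr=0.0000 cont=6.8631 V=6.8631[hold]; j=1 S=152.3300 intr=0.0000 cont=1.0510 V=1.0510[hold]; j=2 S=184.8446 intr=0.0000 cont=0.0000 V=0.0000[hold]  S*(2)=-
k=1: j=0 S=138.2849 intr=0.0000 cont=3.8131 V=3.8131[hold]; j=1 S=167.8016 intr=0.0000 cont=0.5011 V=0.5011[hold]  S*(1)=-
k=0: j=0 S=152.3300 intr=0.0000 cont=2.0759 V=2.0759[hold]  S*(0)=-

price = 2.0759
boundary = - - - - 103.4529 113.9602
tree:
2.0759
3.8131 0.5011
6.8631 1.0510 0.0000
12.0147 2.2046 0.0000 0.0000
20.2071 4.6243 0.0000 0.0000 0.0000
29.7456 9.6998 0.0000 0.0000 0.0000 0.0000
38.4047 20.2071 0.0000 0.0000 0.0000 0.0000 0.0000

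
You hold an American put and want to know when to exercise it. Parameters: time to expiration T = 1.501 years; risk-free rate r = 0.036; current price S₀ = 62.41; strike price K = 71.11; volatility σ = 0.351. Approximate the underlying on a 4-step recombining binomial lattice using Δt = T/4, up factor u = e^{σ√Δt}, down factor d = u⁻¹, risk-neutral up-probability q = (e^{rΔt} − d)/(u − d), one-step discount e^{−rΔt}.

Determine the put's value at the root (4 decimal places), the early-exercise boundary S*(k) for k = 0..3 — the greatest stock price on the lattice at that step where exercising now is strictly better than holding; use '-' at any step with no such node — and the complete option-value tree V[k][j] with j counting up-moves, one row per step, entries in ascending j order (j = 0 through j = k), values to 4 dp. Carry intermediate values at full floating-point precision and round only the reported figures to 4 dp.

Δt=0.37525  u=1.23988  d=0.80653  q=0.47784  discount=0.98658
step 4 (expiry): payoffs max(K−S,0) = 44.7020 30.5129 8.7000 0.0000 0.0000
step 3: (k=3,j=0): S=32.7428, (K−S)⁺=38.3672, hold=37.4131 ⇒ V=38.3672 exercise | (k=3,j=1): S=50.3355, (K−S)⁺=20.7745, hold=19.8203 ⇒ V=20.7745 exercise | (k=3,j=2): S=77.3809, (K−S)⁺=0.0000, hold=4.4819 ⇒ V=4.4819 continue | (k=3,j=3): S=118.9578, (K−S)⁺=0.0000, hold=0.0000 ⇒ V=0.0000 continue  boundary S*=50.3355
step 2: (k=2,j=0): S=40.5971, (K−S)⁺=30.5129, hold=29.5587 ⇒ V=30.5129 exercise | (k=2,j=1): S=62.4100, (K−S)⁺=8.7000, hold=12.8150 ⇒ V=12.8150 continue | (k=2,j=2): S=95.9430, (K−S)⁺=0.0000, hold=2.3089 ⇒ V=2.3089 continue  boundary S*=40.5971
step 1: (k=1,j=0): S=50.3355, (K−S)⁺=20.7745, hold=21.7602 ⇒ V=21.7602 continue | (k=1,j=1): S=77.3809, (K−S)⁺=0.0000, hold=7.6902 ⇒ V=7.6902 continue  boundary S*=-
step 0: (k=0,j=0): S=62.4100, (K−S)⁺=8.7000, hold=14.8352 ⇒ V=14.8352 continue  boundary S*=-

price = 14.8352
boundary = - - 40.5971 50.3355
tree:
14.8352
21.7602 7.6902
30.5129 12.8150 2.3089
38.3672 20.7745 4.4819 0.0000
44.7020 30.5129 8.7000 0.0000 0.0000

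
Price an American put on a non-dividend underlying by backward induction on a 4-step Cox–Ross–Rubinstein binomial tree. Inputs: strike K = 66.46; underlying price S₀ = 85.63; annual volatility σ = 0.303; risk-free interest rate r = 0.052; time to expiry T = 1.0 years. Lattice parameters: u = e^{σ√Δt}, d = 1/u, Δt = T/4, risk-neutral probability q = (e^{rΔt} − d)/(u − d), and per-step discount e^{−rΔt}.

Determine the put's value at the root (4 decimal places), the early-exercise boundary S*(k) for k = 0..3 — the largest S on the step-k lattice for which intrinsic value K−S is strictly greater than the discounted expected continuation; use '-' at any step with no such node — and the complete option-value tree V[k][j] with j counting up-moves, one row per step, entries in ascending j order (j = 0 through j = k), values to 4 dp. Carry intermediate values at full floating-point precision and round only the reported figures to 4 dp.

price = 1.9703
boundary = - - - 54.3550
tree:
1.9703
3.6519 0.3744
6.6948 0.7666 0.0000
12.1050 1.5696 0.0000 0.0000
19.7464 3.2138 0.0000 0.0000 0.0000

Δt=0.25000  u=1.16358  d=0.85942  q=0.50522  discount=0.98708
step 4 (expiry): payoffs max(K−S,0) = 19.7464 3.2138 0.0000 0.0000 0.0000
step 3: (k=3,j=0): S=54.3550, (K−S)⁺=12.1050, hold=11.2467 ⇒ V=12.1050 exercise | (k=3,j=1): S=73.5920, (K−S)⁺=0.0000, hold=1.5696 ⇒ V=1.5696 continue | (k=3,j=2): S=99.6372, (K−S)⁺=0.0000, hold=0.0000 ⇒ V=0.0000 continue | (k=3,j=3): S=134.9003, (K−S)⁺=0.0000, hold=0.0000 ⇒ V=0.0000 continue  boundary S*=54.3550
step 2: (k=2,j=0): S=63.2462, (K−S)⁺=3.2138, hold=6.6948 ⇒ V=6.6948 continue | (k=2,j=1): S=85.6300, (K−S)⁺=0.0000, hold=0.7666 ⇒ V=0.7666 continue | (k=2,j=2): S=115.9357, (K−S)⁺=0.0000, hold=0.0000 ⇒ V=0.0000 continue  boundary S*=-
step 1: (k=1,j=0): S=73.5920, (K−S)⁺=0.0000, hold=3.6519 ⇒ V=3.6519 continue | (k=1,j=1): S=99.6372, (K−S)⁺=0.0000, hold=0.3744 ⇒ V=0.3744 continue  boundary S*=-
step 0: (k=0,j=0): S=85.6300, (K−S)⁺=0.0000, hold=1.9703 ⇒ V=1.9703 continue  boundary S*=-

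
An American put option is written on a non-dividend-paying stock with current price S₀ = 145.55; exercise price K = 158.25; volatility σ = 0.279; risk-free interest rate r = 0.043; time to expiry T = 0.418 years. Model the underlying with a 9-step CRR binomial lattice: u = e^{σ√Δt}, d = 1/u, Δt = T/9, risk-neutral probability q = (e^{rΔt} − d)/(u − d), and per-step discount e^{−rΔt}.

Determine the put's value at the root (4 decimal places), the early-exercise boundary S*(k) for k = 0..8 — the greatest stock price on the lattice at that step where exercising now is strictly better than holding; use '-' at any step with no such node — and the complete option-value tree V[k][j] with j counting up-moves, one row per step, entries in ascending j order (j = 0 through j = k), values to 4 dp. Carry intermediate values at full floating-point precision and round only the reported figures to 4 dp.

params: Δt=0.04644 u=1.06197 d=0.94164 q=0.50159 e^(-rΔt)=0.99800
t_9 payoffs: 73.5280 62.7020 50.4925 36.7228 21.1936 3.6800 0.0000 0.0000 0.0000 0.0000
t_8: node(8,0) S=89.9723 payoff=68.2777 vs cont=67.9620 → 68.2777 [stop]  node(8,1) S=101.4693 payoff=56.7807 vs cont=56.4650 → 56.7807 [stop]  node(8,2) S=114.4354 payoff=43.8146 vs cont=43.4988 → 43.8146 [stop]  node(8,3) S=129.0584 payoff=29.1916 vs cont=28.8758 → 29.1916 [stop]  node(8,4) S=145.5500 payoff=12.7000 vs cont=12.3843 → 12.7000 [stop]  node(8,5) S=164.1489 payoff=0.0000 vs cont=1.8305 → 1.8305 [wait]  node(8,6) S=185.1245 payoff=0.0000 vs cont=0.0000 → 0.0000 [wait]  node(8,7) S=208.7804 payoff=0.0000 vs cont=0.0000 → 0.0000 [wait]  node(8,8) S=235.4591 payoff=0.0000 vs cont=0.0000 → 0.0000 [wait]  ⇒ S*(8)=145.5500
t_7: node(7,0) S=95.5480 payoff=62.7020 vs cont=62.3862 → 62.7020 [stop]  node(7,1) S=107.7575 payoff=50.4925 vs cont=50.1767 → 50.4925 [stop]  node(7,2) S=121.5272 payoff=36.7228 vs cont=36.4071 → 36.7228 [stop]  node(7,3) S=137.0564 payoff=21.1936 vs cont=20.8779 → 21.1936 [stop]  node(7,4) S=154.5700 payoff=3.6800 vs cont=7.2336 → 7.2336 [wait]  node(7,5) S=174.3215 payoff=0.0000 vs cont=0.9105 → 0.9105 [wait]  node(7,6) S=196.5970 payoff=0.0000 vs cont=0.0000 → 0.0000 [wait]  node(7,7) S=221.7189 payoff=0.0000 vs cont=0.0000 → 0.0000 [wait]  ⇒ S*(7)=137.0564
t_6: node(6,0) S=101.4693 payoff=56.7807 vs cont=56.4650 → 56.7807 [stop]  node(6,1) S=114.4354 payoff=43.8146 vs cont=43.4988 → 43.8146 [stop]  node(6,2) S=129.0584 payoff=29.1916 vs cont=28.8758 → 29.1916 [stop]  node(6,3) S=145.5500 payoff=12.7000 vs cont=14.1631 → 14.1631 [wait]  node(6,4) S=164.1489 payoff=0.0000 vs cont=4.0539 → 4.0539 [wait]  node(6,5) S=185.1245 payoff=0.0000 vs cont=0.4529 → 0.4529 [wait]  node(6,6) S=208.7804 payoff=0.0000 vs cont=0.0000 → 0.0000 [wait]  ⇒ S*(6)=129.0584
t_5: node(5,0) S=107.7575 payoff=50.4925 vs cont=50.1767 → 50.4925 [stop]  node(5,1) S=121.5272 payoff=36.7228 vs cont=36.4071 → 36.7228 [stop]  node(5,2) S=137.0564 payoff=21.1936 vs cont=21.6103 → 21.6103 [wait]  node(5,3) S=154.5700 payoff=3.6800 vs cont=9.0743 → 9.0743 [wait]  node(5,4) S=174.3215 payoff=0.0000 vs cont=2.2432 → 2.2432 [wait]  node(5,5) S=196.5970 payoff=0.0000 vs cont=0.2253 → 0.2253 [wait]  ⇒ S*(5)=121.5272
t_4: node(4,0) S=114.4354 payoff=43.8146 vs cont=43.4988 → 43.8146 [stop]  node(4,1) S=129.0584 payoff=29.1916 vs cont=29.0844 → 29.1916 [stop]  node(4,2) S=145.5500 payoff=12.7000 vs cont=15.2919 → 15.2919 [wait]  node(4,3) S=164.1489 payoff=0.0000 vs cont=5.6367 → 5.6367 [wait]  node(4,4) S=185.1245 payoff=0.0000 vs cont=1.2286 → 1.2286 [wait]  ⇒ S*(4)=129.0584
t_3: node(3,0) S=121.5272 payoff=36.7228 vs cont=36.4071 → 36.7228 [stop]  node(3,1) S=137.0564 payoff=21.1936 vs cont=22.1753 → 22.1753 [wait]  node(3,2) S=154.5700 payoff=3.6800 vs cont=10.4281 → 10.4281 [wait]  node(3,3) S=174.3215 payoff=0.0000 vs cont=3.4188 → 3.4188 [wait]  ⇒ S*(3)=121.5272
t_2: node(2,0) S=129.0584 payoff=29.1916 vs cont=29.3673 → 29.3673 [wait]  node(2,1) S=145.5500 payoff=12.7000 vs cont=16.2506 → 16.2506 [wait]  node(2,2) S=164.1489 payoff=0.0000 vs cont=6.8985 → 6.8985 [wait]  ⇒ S*(2)=-
t_1: node(1,0) S=137.0564 payoff=21.1936 vs cont=22.7427 → 22.7427 [wait]  node(1,1) S=154.5700 payoff=3.6800 vs cont=11.5367 → 11.5367 [wait]  ⇒ S*(1)=-
t_0: node(0,0) S=145.5500 payoff=12.7000 vs cont=17.0877 → 17.0877 [wait]  ⇒ S*(0)=-

price = 17.0877
boundary = - - - 121.5272 129.0584 121.5272 129.0584 137.0564 145.5500
tree:
17.0877
22.7427 11.5367
29.3673 16.2506 6.8985
36.7228 22.1753 10.4281 3.4188
43.8146 29.1916 15.2919 5.6367 1.2286
50.4925 36.7228 21.6103 9.0743 2.2432 0.2253
56.7807 43.8146 29.1916 14.1631 4.0539 0.4529 0.0000
62.7020 50.4925 36.7228 21.1936 7.2336 0.9105 0.0000 0.0000
68.2777 56.7807 43.8146 29.1916 12.7000 1.8305 0.0000 0.0000 0.0000
73.5280 62.7020 50.4925 36.7228 21.1936 3.6800 0.0000 0.0000 0.0000 0.0000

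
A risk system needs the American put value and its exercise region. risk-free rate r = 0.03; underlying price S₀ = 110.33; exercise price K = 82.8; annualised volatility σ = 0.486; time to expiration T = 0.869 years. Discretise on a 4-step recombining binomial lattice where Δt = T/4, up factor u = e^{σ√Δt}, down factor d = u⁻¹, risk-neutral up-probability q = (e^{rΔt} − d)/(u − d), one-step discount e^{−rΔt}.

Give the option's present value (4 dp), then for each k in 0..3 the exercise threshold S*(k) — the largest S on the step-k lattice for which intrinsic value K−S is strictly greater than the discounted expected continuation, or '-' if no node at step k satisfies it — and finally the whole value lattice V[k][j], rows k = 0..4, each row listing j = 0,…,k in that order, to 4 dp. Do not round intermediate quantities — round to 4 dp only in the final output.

Δt=0.21725, u=1.25423, d=0.79730, q=0.45792, disc=e^(-rΔt)=0.99350
k=4 terminal: V=max(K-S,0) → 38.2160 12.6647 0.0000 0.0000 0.0000
k=3: j=0 S=55.9188 intr=26.8812 cont=26.3433 V=26.8812[EX]; j=1 S=87.9660 intr=0.0000 cont=6.8207 V=6.8207[hold]; j=2 S=138.3796 intr=0.0000 cont=0.0000 V=0.0000[hold]; j=3 S=217.6854 intr=0.0000 cont=0.0000 V=0.0000[hold]  S*(3)=55.9188
k=2: j=0 S=70.1353 intr=12.6647 cont=17.5801 V=17.5801[hold]; j=1 S=110.3300 intr=0.0000 cont=3.6733 V=3.6733[hold]; j=2 S=173.5604 intr=0.0000 cont=0.0000 V=0.0000[hold]  S*(2)=-
k=1: j=0 S=87.9660 intr=0.0000 cont=11.1391 V=11.1391[hold]; j=1 S=138.3796 intr=0.0000 cont=1.9783 V=1.9783[hold]  S*(1)=-
k=0: j=0 S=110.3300 intr=0.0000 cont=6.8991 V=6.8991[hold]  S*(0)=-

price = 6.8991
boundary = - - - 55.9188
tree:
6.8991
11.1391 1.9783
17.5801 3.6733 0.0000
26.8812 6.8207 0.0000 0.0000
38.2160 12.6647 0.0000 0.0000 0.0000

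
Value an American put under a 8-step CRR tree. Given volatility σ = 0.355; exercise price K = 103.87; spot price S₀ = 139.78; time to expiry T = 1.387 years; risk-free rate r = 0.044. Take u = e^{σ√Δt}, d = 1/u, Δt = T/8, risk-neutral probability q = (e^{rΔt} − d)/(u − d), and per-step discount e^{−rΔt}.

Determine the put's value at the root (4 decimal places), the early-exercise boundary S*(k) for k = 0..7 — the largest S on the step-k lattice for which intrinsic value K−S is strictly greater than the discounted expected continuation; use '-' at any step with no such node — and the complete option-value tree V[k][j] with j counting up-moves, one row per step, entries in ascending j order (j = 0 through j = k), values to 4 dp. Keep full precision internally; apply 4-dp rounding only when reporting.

Δt=0.17338, u=1.15930, d=0.86259, q=0.48892, disc=e^(-rΔt)=0.99240
k=8 terminal: V=max(K-S,0) → 61.0270 46.2901 26.4840 0.0000 0.0000 0.0000 0.0000 0.0000 0.0000
k=7: j=0 S=49.6678 intr=54.2022 cont=53.4128 V=54.2022[EX]; j=1 S=66.7524 intr=37.1176 cont=36.3283 V=37.1176[EX]; j=2 S=89.7135 intr=14.1565 cont=13.4325 V=14.1565[EX]; j=3 S=120.5728 intr=0.0000 cont=0.0000 V=0.0000[hold]; j=4 S=162.0469 intr=0.0000 cont=0.0000 V=0.0000[hold]; j=5 S=217.7871 intr=0.0000 cont=0.0000 V=0.0000[hold]; j=6 S=292.7005 intr=0.0000 cont=0.0000 V=0.0000[hold]; j=7 S=393.3824 intr=0.0000 cont=0.0000 V=0.0000[hold]  S*(7)=89.7135
k=6: j=0 S=57.5799 intr=46.2901 cont=45.5007 V=46.2901[EX]; j=1 S=77.3860 intr=26.4840 cont=25.6947 V=26.4840[EX]; j=2 S=104.0049 intr=0.0000 cont=7.1801 V=7.1801[hold]; j=3 S=139.7800 intr=0.0000 cont=0.0000 V=0.0000[hold]; j=4 S=187.8609 intr=0.0000 cont=0.0000 V=0.0000[hold]; j=5 S=252.4805 intr=0.0000 cont=0.0000 V=0.0000[hold]; j=6 S=339.3276 intr=0.0000 cont=0.0000 V=0.0000[hold]  S*(6)=77.3860
k=5: j=0 S=66.7524 intr=37.1176 cont=36.3283 V=37.1176[EX]; j=1 S=89.7135 intr=14.1565 cont=16.9164 V=16.9164[hold]; j=2 S=120.5728 intr=0.0000 cont=3.6417 V=3.6417[hold]; j=3 S=162.0469 intr=0.0000 cont=0.0000 V=0.0000[hold]; j=4 S=217.7871 intr=0.0000 cont=0.0000 V=0.0000[hold]; j=5 S=292.7005 intr=0.0000 cont=0.0000 V=0.0000[hold]  S*(5)=66.7524
k=4: j=0 S=77.3860 intr=26.4840 cont=27.0338 V=27.0338[hold]; j=1 S=104.0049 intr=0.0000 cont=10.3469 V=10.3469[hold]; j=2 S=139.7800 intr=0.0000 cont=1.8470 V=1.8470[hold]; j=3 S=187.8609 intr=0.0000 cont=0.0000 V=0.0000[hold]; j=4 S=252.4805 intr=0.0000 cont=0.0000 V=0.0000[hold]  S*(4)=-
k=3: j=0 S=89.7135 intr=14.1565 cont=18.7317 V=18.7317[hold]; j=1 S=120.5728 intr=0.0000 cont=6.1441 V=6.1441[hold]; j=2 S=162.0469 intr=0.0000 cont=0.9368 V=0.9368[hold]; j=3 S=217.7871 intr=0.0000 cont=0.0000 V=0.0000[hold]  S*(3)=-
k=2: j=0 S=104.0049 intr=0.0000 cont=12.4818 V=12.4818[hold]; j=1 S=139.7800 intr=0.0000 cont=3.5708 V=3.5708[hold]; j=2 S=187.8609 intr=0.0000 cont=0.4751 V=0.4751[hold]  S*(2)=-
k=1: j=0 S=120.5728 intr=0.0000 cont=8.0633 V=8.0633[hold]; j=1 S=162.0469 intr=0.0000 cont=2.0416 V=2.0416[hold]  S*(1)=-
k=0: j=0 S=139.7800 intr=0.0000 cont=5.0802 V=5.0802[hold]  S*(0)=-

price = 5.0802
boundary = - - - - - 66.7524 77.3860 89.7135
tree:
5.0802
8.0633 2.0416
12.4818 3.5708 0.4751
18.7317 6.1441 0.9368 0.0000
27.0338 10.3469 1.8470 0.0000 0.0000
37.1176 16.9164 3.6417 0.0000 0.0000 0.0000
46.2901 26.4840 7.1801 0.0000 0.0000 0.0000 0.0000
54.2022 37.1176 14.1565 0.0000 0.0000 0.0000 0.0000 0.0000
61.0270 46.2901 26.4840 0.0000 0.0000 0.0000 0.0000 0.0000 0.0000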